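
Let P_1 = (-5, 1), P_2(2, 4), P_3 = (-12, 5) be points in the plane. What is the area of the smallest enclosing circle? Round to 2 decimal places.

Side lengths²: P_1P_2² = 58, P_1P_3² = 65, P_2P_3² = 197.
Since P_2P_3² = 197 ≥ 65 + 58 = 123, the angle opposite P_2P_3 is not acute, so the smallest enclosing circle has P_2P_3 as diameter.
Centre = midpoint of P_2P_3 = (-5, 4.5), r² = 197/4 = 49.25.
Area = π·r² = π·49.25 ≈ 154.72.

154.72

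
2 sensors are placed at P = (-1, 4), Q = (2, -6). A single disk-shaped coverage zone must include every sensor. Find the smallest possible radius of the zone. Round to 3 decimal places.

5.220

The smallest circle enclosing two points has them as diameter endpoints.
Centre = midpoint = (0.5, -1); r² = |PQ|²/4 = 109/4 = 27.25.
r = √(27.25) ≈ 5.220.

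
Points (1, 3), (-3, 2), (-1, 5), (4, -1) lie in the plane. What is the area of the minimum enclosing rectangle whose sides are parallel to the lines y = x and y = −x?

27.5

In coordinates u = x + y, v = x − y the rectangle is axis-aligned; the map (x,y)→(u,v) scales areas by 2.
u-values: 4, -1, 4, 3; range = 4 − (-1) = 5.
v-values: -2, -5, -6, 5; range = 5 − (-6) = 11.
Area = (5 × 11) / 2 = 27.5.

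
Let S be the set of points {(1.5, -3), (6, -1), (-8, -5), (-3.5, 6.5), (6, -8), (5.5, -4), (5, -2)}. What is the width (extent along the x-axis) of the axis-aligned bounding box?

max x = 6, min x = -8, so width = 14.

14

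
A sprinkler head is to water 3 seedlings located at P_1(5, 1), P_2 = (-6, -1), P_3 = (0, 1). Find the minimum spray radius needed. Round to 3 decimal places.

5.590

Side lengths²: P_1P_2² = 125, P_1P_3² = 25, P_2P_3² = 40.
Since P_1P_2² = 125 ≥ 40 + 25 = 65, the angle opposite P_1P_2 is not acute, so the smallest enclosing circle has P_1P_2 as diameter.
Centre = midpoint of P_1P_2 = (-0.5, 0), r² = 125/4 = 31.25.
r = √(31.25) ≈ 5.590.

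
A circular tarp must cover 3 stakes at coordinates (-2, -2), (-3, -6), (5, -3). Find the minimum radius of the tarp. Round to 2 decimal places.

4.27

Call the three points A, B, C in the order given.
Side lengths²: AB² = 17, AC² = 50, BC² = 73.
Since BC² = 73 ≥ 50 + 17 = 67, the angle opposite BC is not acute, so the smallest enclosing circle has BC as diameter.
Centre = midpoint of BC = (1, -4.5), r² = 73/4 = 18.25.
r = √(18.25) ≈ 4.27.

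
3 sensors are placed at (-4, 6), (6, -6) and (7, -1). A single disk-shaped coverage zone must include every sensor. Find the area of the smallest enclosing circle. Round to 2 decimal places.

Call the three points A, B, C in the order given.
Side lengths²: AB² = 244, AC² = 170, BC² = 26.
Since AB² = 244 ≥ 170 + 26 = 196, the angle opposite AB is not acute, so the smallest enclosing circle has AB as diameter.
Centre = midpoint of AB = (1, 0), r² = 244/4 = 61.
Area = π·r² = π·61 ≈ 191.64.

191.64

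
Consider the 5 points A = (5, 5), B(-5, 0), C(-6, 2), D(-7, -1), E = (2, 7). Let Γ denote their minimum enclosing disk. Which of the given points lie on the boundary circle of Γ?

The farthest pair is A–D with squared distance 180. The circle on this segment as diameter has centre (-1, 2) and r² = 180/4 = 45.
Check B: distance² to centre = 20 ≤ 45, so it lies inside.
All remaining points lie in this disk, and no smaller disk contains both endpoints, so this is the minimum enclosing circle.
The points at distance exactly r from the centre are A, D — 2 points.

A, D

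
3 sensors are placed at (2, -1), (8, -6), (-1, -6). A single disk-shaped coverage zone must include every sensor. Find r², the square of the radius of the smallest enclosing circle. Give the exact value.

Call the three points A, B, C in the order given.
Side lengths²: AB² = 61, AC² = 34, BC² = 81.
Since BC² = 81 < 61 + 34 = 95, the triangle is acute, so the smallest enclosing circle is the circumcircle.
Circumcentre = (3.5, -5.3), r² = 20.74.

20.74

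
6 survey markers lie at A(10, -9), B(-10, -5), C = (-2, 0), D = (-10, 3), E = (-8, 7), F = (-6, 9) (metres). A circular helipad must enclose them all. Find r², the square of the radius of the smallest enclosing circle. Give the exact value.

199810/1369

By Welzl's lemma the MEC is supported by two points (diametrically opposite) or three points (on a circumcircle).
The minimum enclosing circle is determined by three boundary points: A, B, F.
Their circumcentre is (47/37, -24/37) with r² = 199810/1369.
The farthest remaining point E is at distance² 197738/1369 ≤ 199810/1369.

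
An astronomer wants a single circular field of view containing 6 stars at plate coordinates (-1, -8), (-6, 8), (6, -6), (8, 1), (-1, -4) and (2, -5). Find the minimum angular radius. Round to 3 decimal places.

A smallest enclosing disk is always determined by at most three of the input points on its boundary.
The farthest pair is (-6, 8)–(6, -6) with squared distance 340. The circle on this segment as diameter has centre (0, 1) and r² = 340/4 = 85.
Check (-1, -8): distance² to centre = 82 ≤ 85, so it lies inside.
All remaining points lie in this disk, and no smaller disk contains both endpoints, so this is the minimum enclosing circle.
r = √85 ≈ 9.220.

9.220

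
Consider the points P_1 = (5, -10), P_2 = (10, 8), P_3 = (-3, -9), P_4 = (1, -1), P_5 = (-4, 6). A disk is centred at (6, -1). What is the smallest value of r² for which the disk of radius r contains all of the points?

The required radius is the distance from (6, -1) to the farthest point.
Squared distances: 82, 97, 145, 25, 149.
Maximum is 149, attained at P_5.

149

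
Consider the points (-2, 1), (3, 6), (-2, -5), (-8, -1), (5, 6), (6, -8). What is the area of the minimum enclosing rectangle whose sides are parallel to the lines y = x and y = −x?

210

In coordinates u = x + y, v = x − y the rectangle is axis-aligned; the map (x,y)→(u,v) scales areas by 2.
u-values: -1, 9, -7, -9, 11, -2; range = 11 − (-9) = 20.
v-values: -3, -3, 3, -7, -1, 14; range = 14 − (-7) = 21.
Area = (20 × 21) / 2 = 210.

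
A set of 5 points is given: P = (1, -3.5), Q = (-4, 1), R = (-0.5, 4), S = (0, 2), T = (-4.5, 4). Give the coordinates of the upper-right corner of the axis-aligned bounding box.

x-range [-4.5, 1], y-range [-3.5, 4].
The upper-right corner is (1, 4).

(1, 4)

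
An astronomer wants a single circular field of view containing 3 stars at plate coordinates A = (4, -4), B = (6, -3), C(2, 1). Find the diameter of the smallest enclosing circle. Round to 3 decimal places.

Side lengths²: AB² = 5, AC² = 29, BC² = 32.
Since BC² = 32 < 29 + 5 = 34, the triangle is acute, so the smallest enclosing circle is the circumcircle.
Circumcentre = (23/6, -7/6), r² = 145/18.
Diameter = 2r = 2√(145/18) ≈ 5.676.

5.676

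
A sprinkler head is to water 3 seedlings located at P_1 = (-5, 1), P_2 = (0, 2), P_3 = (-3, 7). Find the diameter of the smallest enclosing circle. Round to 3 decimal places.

6.716

Side lengths²: P_1P_2² = 26, P_1P_3² = 40, P_2P_3² = 34.
Since P_1P_3² = 40 < 34 + 26 = 60, the triangle is acute, so the smallest enclosing circle is the circumcircle.
Circumcentre = (-41/14, 51/14), r² = 1105/98.
Diameter = 2r = 2√(1105/98) ≈ 6.716.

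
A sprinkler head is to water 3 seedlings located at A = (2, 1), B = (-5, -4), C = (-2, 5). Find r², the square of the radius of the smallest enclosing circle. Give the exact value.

Side lengths²: AB² = 74, AC² = 32, BC² = 90.
Since BC² = 90 < 74 + 32 = 106, the triangle is acute, so the smallest enclosing circle is the circumcircle.
Circumcentre = (-2.75, 0.25), r² = 23.125.

23.125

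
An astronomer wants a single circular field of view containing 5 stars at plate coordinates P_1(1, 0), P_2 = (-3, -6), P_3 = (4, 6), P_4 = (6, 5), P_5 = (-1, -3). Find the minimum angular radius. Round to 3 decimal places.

By Welzl's lemma the MEC is supported by two points (diametrically opposite) or three points (on a circumcircle).
The farthest pair is P_2–P_4 with squared distance 202. The circle on this segment as diameter has centre (1.5, -0.5) and r² = 202/4 = 50.5.
Check P_1: distance² to centre = 0.5 ≤ 50.5, so it lies inside.
All remaining points lie in this disk, and no smaller disk contains both endpoints, so this is the minimum enclosing circle.
r = √(50.5) ≈ 7.106.

7.106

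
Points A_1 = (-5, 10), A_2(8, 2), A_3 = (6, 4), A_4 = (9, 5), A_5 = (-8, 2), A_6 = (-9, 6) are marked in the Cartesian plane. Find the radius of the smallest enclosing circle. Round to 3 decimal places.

By Welzl's lemma the MEC is supported by two points (diametrically opposite) or three points (on a circumcircle).
The farthest pair is A_4–A_6 with squared distance 325. The circle on this segment as diameter has centre (0, 5.5) and r² = 325/4 = 81.25.
Check A_1: distance² to centre = 45.25 ≤ 81.25, so it lies inside.
All remaining points lie in this disk, and no smaller disk contains both endpoints, so this is the minimum enclosing circle.
r = √(81.25) ≈ 9.014.

9.014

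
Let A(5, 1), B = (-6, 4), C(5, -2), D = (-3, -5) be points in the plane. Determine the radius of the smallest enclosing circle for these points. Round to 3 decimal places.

The minimum enclosing circle of a finite set is fixed by two of the points (as a diameter) or three (as a circumcircle).
The minimum enclosing circle is determined by three boundary points: B, C, D.
Their circumcentre is (-11/18, 43/54) with r² = 57305/1458.
The farthest remaining point A is at distance² 45965/1458 ≤ 57305/1458.
r = √(57305/1458) ≈ 6.269.

6.269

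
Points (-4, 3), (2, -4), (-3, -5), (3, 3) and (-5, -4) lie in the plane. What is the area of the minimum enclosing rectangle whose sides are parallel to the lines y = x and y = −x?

97.5

In coordinates u = x + y, v = x − y the rectangle is axis-aligned; the map (x,y)→(u,v) scales areas by 2.
u-values: -1, -2, -8, 6, -9; range = 6 − (-9) = 15.
v-values: -7, 6, 2, 0, -1; range = 6 − (-7) = 13.
Area = (15 × 13) / 2 = 97.5.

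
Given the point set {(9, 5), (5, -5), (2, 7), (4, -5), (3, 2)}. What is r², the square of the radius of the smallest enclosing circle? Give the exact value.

The minimum enclosing circle is determined by three boundary points: (9, 5), (5, -5), (2, 7).
Their circumcentre is (107/26, 15/13) with r² = 26129/676.
The farthest remaining point (4, -5) is at distance² 25609/676 ≤ 26129/676.

26129/676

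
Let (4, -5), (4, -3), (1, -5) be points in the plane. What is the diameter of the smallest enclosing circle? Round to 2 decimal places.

3.61

Call the three points A, B, C in the order given.
Side lengths²: AB² = 4, AC² = 9, BC² = 13.
Since BC² = 13 ≥ 9 + 4 = 13, the angle opposite BC is not acute, so the smallest enclosing circle has BC as diameter.
Centre = midpoint of BC = (2.5, -4), r² = 13/4 = 3.25.
Diameter = 2r = 2√(3.25) ≈ 3.61.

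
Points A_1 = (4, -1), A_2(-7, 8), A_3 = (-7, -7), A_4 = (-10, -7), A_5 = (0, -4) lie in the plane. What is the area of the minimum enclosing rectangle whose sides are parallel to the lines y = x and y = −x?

In coordinates u = x + y, v = x − y the rectangle is axis-aligned; the map (x,y)→(u,v) scales areas by 2.
u-values: 3, 1, -14, -17, -4; range = 3 − (-17) = 20.
v-values: 5, -15, 0, -3, 4; range = 5 − (-15) = 20.
Area = (20 × 20) / 2 = 200.

200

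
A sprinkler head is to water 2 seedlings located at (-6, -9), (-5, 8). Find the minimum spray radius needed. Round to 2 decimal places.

The smallest circle enclosing two points has them as diameter endpoints.
Centre = midpoint = (-5.5, -0.5); r² = |(-6, -9)−(-5, 8)|²/4 = 290/4 = 72.5.
r = √(72.5) ≈ 8.51.

8.51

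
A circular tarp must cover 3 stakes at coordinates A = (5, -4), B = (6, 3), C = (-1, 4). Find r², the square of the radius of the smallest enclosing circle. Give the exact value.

Side lengths²: AB² = 50, AC² = 100, BC² = 50.
Since AC² = 100 ≥ 50 + 50 = 100, the angle opposite AC is not acute, so the smallest enclosing circle has AC as diameter.
Centre = midpoint of AC = (2, 0), r² = 100/4 = 25.

25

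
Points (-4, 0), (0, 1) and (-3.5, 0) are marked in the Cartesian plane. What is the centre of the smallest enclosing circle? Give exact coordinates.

(-2, 0.5)

Call the three points A, B, C in the order given.
Side lengths²: AB² = 17, AC² = 0.25, BC² = 13.25.
Since AB² = 17 ≥ 13.25 + 0.25 = 13.5, the angle opposite AB is not acute, so the smallest enclosing circle has AB as diameter.
Centre = midpoint of AB = (-2, 0.5), r² = 17/4 = 4.25.
Centre = (-2, 0.5).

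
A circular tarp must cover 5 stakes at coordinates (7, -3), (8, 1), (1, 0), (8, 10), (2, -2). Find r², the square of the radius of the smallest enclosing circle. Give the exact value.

5525/121

By Welzl's lemma the MEC is supported by two points (diametrically opposite) or three points (on a circumcircle).
The minimum enclosing circle is determined by three boundary points: (7, -3), (8, 10), (2, -2).
Their circumcentre is (63/11, 40/11) with r² = 5525/121.
The farthest remaining point (1, 0) is at distance² 4304/121 ≤ 5525/121.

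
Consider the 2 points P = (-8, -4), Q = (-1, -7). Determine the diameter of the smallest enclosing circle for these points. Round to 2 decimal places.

7.62

The smallest circle enclosing two points has them as diameter endpoints.
Centre = midpoint = (-4.5, -5.5); r² = |PQ|²/4 = 58/4 = 14.5.
Diameter = 2r = 2√(14.5) ≈ 7.62.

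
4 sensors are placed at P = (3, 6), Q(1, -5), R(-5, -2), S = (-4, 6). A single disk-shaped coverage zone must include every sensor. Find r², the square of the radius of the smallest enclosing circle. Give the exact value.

9125/242

The minimum enclosing circle is determined by three boundary points: P, Q, S.
Their circumcentre is (-0.5, 21/22) with r² = 9125/242.
The farthest remaining point R is at distance² 7013/242 ≤ 9125/242.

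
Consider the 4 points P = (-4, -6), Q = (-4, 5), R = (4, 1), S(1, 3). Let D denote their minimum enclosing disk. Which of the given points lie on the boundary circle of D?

By Welzl's lemma the MEC is supported by two points (diametrically opposite) or three points (on a circumcircle).
The minimum enclosing circle is determined by three boundary points: P, Q, R.
Their circumcentre is (-1.75, -0.5) with r² = 35.3125.
The farthest remaining point S is at distance² 19.8125 ≤ 35.3125.
The points at distance exactly r from the centre are P, Q, R — 3 points.

P, Q, R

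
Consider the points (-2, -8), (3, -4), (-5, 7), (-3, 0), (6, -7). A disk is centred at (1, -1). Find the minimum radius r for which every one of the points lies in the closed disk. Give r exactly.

10

The required radius is the distance from (1, -1) to the farthest point.
Squared distances: 58, 13, 100, 17, 61.
Maximum is 100, attained at (-5, 7).
r = √100 = 10.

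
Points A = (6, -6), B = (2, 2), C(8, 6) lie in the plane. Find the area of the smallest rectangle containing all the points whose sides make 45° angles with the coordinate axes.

In coordinates u = x + y, v = x − y the rectangle is axis-aligned; the map (x,y)→(u,v) scales areas by 2.
u-values: 0, 4, 14; range = 14 − 0 = 14.
v-values: 12, 0, 2; range = 12 − 0 = 12.
Area = (14 × 12) / 2 = 84.

84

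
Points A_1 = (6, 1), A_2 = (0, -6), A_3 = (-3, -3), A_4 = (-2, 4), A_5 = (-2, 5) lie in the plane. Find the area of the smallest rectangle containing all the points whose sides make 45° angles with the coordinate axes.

In coordinates u = x + y, v = x − y the rectangle is axis-aligned; the map (x,y)→(u,v) scales areas by 2.
u-values: 7, -6, -6, 2, 3; range = 7 − (-6) = 13.
v-values: 5, 6, 0, -6, -7; range = 6 − (-7) = 13.
Area = (13 × 13) / 2 = 84.5.

84.5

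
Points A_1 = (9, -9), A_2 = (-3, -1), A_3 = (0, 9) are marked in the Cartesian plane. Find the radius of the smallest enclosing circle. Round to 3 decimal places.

10.062

Side lengths²: A_1A_2² = 208, A_1A_3² = 405, A_2A_3² = 109.
Since A_1A_3² = 405 ≥ 208 + 109 = 317, the angle opposite A_1A_3 is not acute, so the smallest enclosing circle has A_1A_3 as diameter.
Centre = midpoint of A_1A_3 = (4.5, 0), r² = 405/4 = 101.25.
r = √(101.25) ≈ 10.062.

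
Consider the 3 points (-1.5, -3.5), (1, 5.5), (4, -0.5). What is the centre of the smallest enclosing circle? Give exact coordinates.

(-0.25, 1)

Call the three points A, B, C in the order given.
Side lengths²: AB² = 87.25, AC² = 39.25, BC² = 45.
Since AB² = 87.25 ≥ 45 + 39.25 = 84.25, the angle opposite AB is not acute, so the smallest enclosing circle has AB as diameter.
Centre = midpoint of AB = (-0.25, 1), r² = 87.25/4 = 21.8125.
Centre = (-0.25, 1).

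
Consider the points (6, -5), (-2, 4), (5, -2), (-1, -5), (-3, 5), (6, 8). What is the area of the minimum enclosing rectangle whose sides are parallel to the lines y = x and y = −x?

190

In coordinates u = x + y, v = x − y the rectangle is axis-aligned; the map (x,y)→(u,v) scales areas by 2.
u-values: 1, 2, 3, -6, 2, 14; range = 14 − (-6) = 20.
v-values: 11, -6, 7, 4, -8, -2; range = 11 − (-8) = 19.
Area = (20 × 19) / 2 = 190.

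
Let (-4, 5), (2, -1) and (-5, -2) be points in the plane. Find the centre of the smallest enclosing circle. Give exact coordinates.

(-1.875, 1.125)

Call the three points A, B, C in the order given.
Side lengths²: AB² = 72, AC² = 50, BC² = 50.
Since AB² = 72 < 50 + 50 = 100, the triangle is acute, so the smallest enclosing circle is the circumcircle.
Circumcentre = (-1.875, 1.125), r² = 19.53125.
Centre = (-1.875, 1.125).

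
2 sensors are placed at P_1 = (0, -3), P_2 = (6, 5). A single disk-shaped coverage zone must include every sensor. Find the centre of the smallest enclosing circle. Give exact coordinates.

The smallest circle enclosing two points has them as diameter endpoints.
Centre = midpoint = (3, 1); r² = |P_1P_2|²/4 = 100/4 = 25.
Centre = (3, 1).

(3, 1)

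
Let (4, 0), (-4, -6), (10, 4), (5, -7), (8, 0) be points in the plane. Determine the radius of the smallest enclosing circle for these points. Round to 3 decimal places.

The minimum enclosing circle of a finite set is fixed by two of the points (as a diameter) or three (as a circumcircle).
The farthest pair is (-4, -6)–(10, 4) with squared distance 296. The circle on this segment as diameter has centre (3, -1) and r² = 296/4 = 74.
Check (4, 0): distance² to centre = 2 ≤ 74, so it lies inside.
All remaining points lie in this disk, and no smaller disk contains both endpoints, so this is the minimum enclosing circle.
r = √74 ≈ 8.602.

8.602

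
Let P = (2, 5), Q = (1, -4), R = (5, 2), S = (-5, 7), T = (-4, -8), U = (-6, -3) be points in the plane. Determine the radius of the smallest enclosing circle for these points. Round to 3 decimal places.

7.797

The minimum enclosing circle is determined by three boundary points: R, S, T.
Their circumcentre is (-141/58, -21/58) with r² = 102265/1682.
The farthest remaining point P is at distance² 81385/1682 ≤ 102265/1682.
r = √(102265/1682) ≈ 7.797.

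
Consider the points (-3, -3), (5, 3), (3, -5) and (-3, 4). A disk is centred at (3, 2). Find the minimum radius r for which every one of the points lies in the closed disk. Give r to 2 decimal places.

The required radius is the distance from (3, 2) to the farthest point.
Squared distances: 61, 5, 49, 40.
Maximum is 61, attained at (-3, -3).
r = √61 ≈ 7.81.

7.81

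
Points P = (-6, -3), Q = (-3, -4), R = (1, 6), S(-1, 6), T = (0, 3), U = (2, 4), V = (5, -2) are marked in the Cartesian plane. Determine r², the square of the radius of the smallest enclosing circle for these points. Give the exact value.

19825/529

By Welzl's lemma the MEC is supported by two points (diametrically opposite) or three points (on a circumcircle).
The minimum enclosing circle is determined by three boundary points: P, R, V.
Their circumcentre is (-17/23, 3/23) with r² = 19825/529.
The farthest remaining point S is at distance² 18261/529 ≤ 19825/529.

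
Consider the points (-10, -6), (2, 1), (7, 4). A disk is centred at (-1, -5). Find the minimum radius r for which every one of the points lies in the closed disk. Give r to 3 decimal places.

12.042

The required radius is the distance from (-1, -5) to the farthest point.
Squared distances: 82, 45, 145.
Maximum is 145, attained at (7, 4).
r = √145 ≈ 12.042.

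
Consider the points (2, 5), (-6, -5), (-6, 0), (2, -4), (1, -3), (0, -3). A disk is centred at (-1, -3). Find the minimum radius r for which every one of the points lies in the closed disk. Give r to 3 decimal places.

8.544

The required radius is the distance from (-1, -3) to the farthest point.
Squared distances: 73, 29, 34, 10, 4, 1.
Maximum is 73, attained at (2, 5).
r = √73 ≈ 8.544.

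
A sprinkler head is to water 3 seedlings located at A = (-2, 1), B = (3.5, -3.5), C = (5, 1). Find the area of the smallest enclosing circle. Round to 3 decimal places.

Side lengths²: AB² = 50.5, AC² = 49, BC² = 22.5.
Since AB² = 50.5 < 49 + 22.5 = 71.5, the triangle is acute, so the smallest enclosing circle is the circumcircle.
Circumcentre = (1.5, -1/3), r² = 505/36.
Area = π·r² = π·505/36 ≈ 44.070.

44.070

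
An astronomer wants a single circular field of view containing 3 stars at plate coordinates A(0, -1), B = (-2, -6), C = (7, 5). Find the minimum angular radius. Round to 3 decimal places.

7.106

Side lengths²: AB² = 29, AC² = 85, BC² = 202.
Since BC² = 202 ≥ 85 + 29 = 114, the angle opposite BC is not acute, so the smallest enclosing circle has BC as diameter.
Centre = midpoint of BC = (2.5, -0.5), r² = 202/4 = 50.5.
r = √(50.5) ≈ 7.106.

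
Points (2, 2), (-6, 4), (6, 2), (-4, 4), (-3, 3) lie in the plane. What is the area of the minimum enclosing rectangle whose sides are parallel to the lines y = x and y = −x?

70

In coordinates u = x + y, v = x − y the rectangle is axis-aligned; the map (x,y)→(u,v) scales areas by 2.
u-values: 4, -2, 8, 0, 0; range = 8 − (-2) = 10.
v-values: 0, -10, 4, -8, -6; range = 4 − (-10) = 14.
Area = (10 × 14) / 2 = 70.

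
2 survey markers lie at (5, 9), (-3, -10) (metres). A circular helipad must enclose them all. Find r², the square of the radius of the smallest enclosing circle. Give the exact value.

The smallest circle enclosing two points has them as diameter endpoints.
Centre = midpoint = (1, -0.5); r² = |(5, 9)−(-3, -10)|²/4 = 425/4 = 106.25.

106.25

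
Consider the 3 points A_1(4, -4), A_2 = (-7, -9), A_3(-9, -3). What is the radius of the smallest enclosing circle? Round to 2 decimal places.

Side lengths²: A_1A_2² = 146, A_1A_3² = 170, A_2A_3² = 40.
Since A_1A_3² = 170 < 146 + 40 = 186, the triangle is acute, so the smallest enclosing circle is the circumcircle.
Circumcentre = (-97/38, -159/38), r² = 31025/722.
r = √(31025/722) ≈ 6.56.

6.56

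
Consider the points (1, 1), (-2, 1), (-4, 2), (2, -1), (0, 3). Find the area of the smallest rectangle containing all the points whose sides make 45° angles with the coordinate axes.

22.5

In coordinates u = x + y, v = x − y the rectangle is axis-aligned; the map (x,y)→(u,v) scales areas by 2.
u-values: 2, -1, -2, 1, 3; range = 3 − (-2) = 5.
v-values: 0, -3, -6, 3, -3; range = 3 − (-6) = 9.
Area = (5 × 9) / 2 = 22.5.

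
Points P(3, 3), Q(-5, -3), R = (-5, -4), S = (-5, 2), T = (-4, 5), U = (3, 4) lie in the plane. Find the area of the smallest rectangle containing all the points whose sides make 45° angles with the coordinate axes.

72

In coordinates u = x + y, v = x − y the rectangle is axis-aligned; the map (x,y)→(u,v) scales areas by 2.
u-values: 6, -8, -9, -3, 1, 7; range = 7 − (-9) = 16.
v-values: 0, -2, -1, -7, -9, -1; range = 0 − (-9) = 9.
Area = (16 × 9) / 2 = 72.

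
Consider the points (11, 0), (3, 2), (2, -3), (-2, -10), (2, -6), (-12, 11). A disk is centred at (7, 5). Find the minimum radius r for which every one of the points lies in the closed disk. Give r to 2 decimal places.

The required radius is the distance from (7, 5) to the farthest point.
Squared distances: 41, 25, 89, 306, 146, 397.
Maximum is 397, attained at (-12, 11).
r = √397 ≈ 19.92.

19.92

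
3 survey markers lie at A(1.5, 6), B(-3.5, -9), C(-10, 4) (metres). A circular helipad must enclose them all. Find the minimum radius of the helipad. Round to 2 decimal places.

Side lengths²: AB² = 250, AC² = 136.25, BC² = 211.25.
Since AB² = 250 < 211.25 + 136.25 = 347.5, the triangle is acute, so the smallest enclosing circle is the circumcircle.
Circumcentre = (-3.25, -0.75), r² = 68.125.
r = √(68.125) ≈ 8.25.

8.25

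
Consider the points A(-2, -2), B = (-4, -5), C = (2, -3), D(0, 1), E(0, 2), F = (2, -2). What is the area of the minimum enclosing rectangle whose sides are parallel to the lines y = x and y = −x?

38.5

In coordinates u = x + y, v = x − y the rectangle is axis-aligned; the map (x,y)→(u,v) scales areas by 2.
u-values: -4, -9, -1, 1, 2, 0; range = 2 − (-9) = 11.
v-values: 0, 1, 5, -1, -2, 4; range = 5 − (-2) = 7.
Area = (11 × 7) / 2 = 38.5.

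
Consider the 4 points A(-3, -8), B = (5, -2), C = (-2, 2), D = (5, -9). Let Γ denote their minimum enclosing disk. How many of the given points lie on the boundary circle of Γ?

2

By Welzl's lemma the MEC is supported by two points (diametrically opposite) or three points (on a circumcircle).
The farthest pair is C–D with squared distance 170. The circle on this segment as diameter has centre (1.5, -3.5) and r² = 170/4 = 42.5.
Check A: distance² to centre = 40.5 ≤ 42.5, so it lies inside.
All remaining points lie in this disk, and no smaller disk contains both endpoints, so this is the minimum enclosing circle.
The points at distance exactly r from the centre are C, D — 2 points.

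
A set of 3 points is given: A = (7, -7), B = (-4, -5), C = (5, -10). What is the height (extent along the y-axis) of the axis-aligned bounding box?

max y = -5, min y = -10, so height = 5.

5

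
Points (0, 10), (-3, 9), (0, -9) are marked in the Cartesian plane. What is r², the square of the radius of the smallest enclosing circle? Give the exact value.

90.25

Call the three points A, B, C in the order given.
Side lengths²: AB² = 10, AC² = 361, BC² = 333.
Since AC² = 361 ≥ 333 + 10 = 343, the angle opposite AC is not acute, so the smallest enclosing circle has AC as diameter.
Centre = midpoint of AC = (0, 0.5), r² = 361/4 = 90.25.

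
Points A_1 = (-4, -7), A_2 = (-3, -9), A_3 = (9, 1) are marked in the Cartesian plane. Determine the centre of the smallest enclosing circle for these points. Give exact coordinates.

(3, -4)

Side lengths²: A_1A_2² = 5, A_1A_3² = 233, A_2A_3² = 244.
Since A_2A_3² = 244 ≥ 233 + 5 = 238, the angle opposite A_2A_3 is not acute, so the smallest enclosing circle has A_2A_3 as diameter.
Centre = midpoint of A_2A_3 = (3, -4), r² = 244/4 = 61.
Centre = (3, -4).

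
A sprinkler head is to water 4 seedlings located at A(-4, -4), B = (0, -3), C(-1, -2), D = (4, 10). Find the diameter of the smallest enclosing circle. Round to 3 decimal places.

By Welzl's lemma the MEC is supported by two points (diametrically opposite) or three points (on a circumcircle).
The farthest pair is A–D with squared distance 260. The circle on this segment as diameter has centre (0, 3) and r² = 260/4 = 65.
Check B: distance² to centre = 36 ≤ 65, so it lies inside.
All remaining points lie in this disk, and no smaller disk contains both endpoints, so this is the minimum enclosing circle.
Diameter = 2r = 2√65 ≈ 16.125.

16.125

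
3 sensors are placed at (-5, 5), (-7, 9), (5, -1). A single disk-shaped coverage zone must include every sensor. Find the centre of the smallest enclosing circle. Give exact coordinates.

(-1, 4)

Call the three points A, B, C in the order given.
Side lengths²: AB² = 20, AC² = 136, BC² = 244.
Since BC² = 244 ≥ 136 + 20 = 156, the angle opposite BC is not acute, so the smallest enclosing circle has BC as diameter.
Centre = midpoint of BC = (-1, 4), r² = 244/4 = 61.
Centre = (-1, 4).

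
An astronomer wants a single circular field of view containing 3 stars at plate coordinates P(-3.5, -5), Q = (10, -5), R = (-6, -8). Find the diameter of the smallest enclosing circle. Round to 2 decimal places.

Side lengths²: PQ² = 182.25, PR² = 15.25, QR² = 265.
Since QR² = 265 ≥ 182.25 + 15.25 = 197.5, the angle opposite QR is not acute, so the smallest enclosing circle has QR as diameter.
Centre = midpoint of QR = (2, -6.5), r² = 265/4 = 66.25.
Diameter = 2r = 2√(66.25) ≈ 16.28.

16.28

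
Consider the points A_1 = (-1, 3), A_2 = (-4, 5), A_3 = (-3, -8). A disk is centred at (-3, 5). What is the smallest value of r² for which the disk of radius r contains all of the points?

169

The required radius is the distance from (-3, 5) to the farthest point.
Squared distances: 8, 1, 169.
Maximum is 169, attained at A_3.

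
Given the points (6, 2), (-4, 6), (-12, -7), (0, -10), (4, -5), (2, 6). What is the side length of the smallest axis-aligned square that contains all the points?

18

The bounding box has width 18 and height 16.
An axis-aligned square enclosing the set must have side ≥ max(width, height).
So the minimum side is max(18, 16) = 18.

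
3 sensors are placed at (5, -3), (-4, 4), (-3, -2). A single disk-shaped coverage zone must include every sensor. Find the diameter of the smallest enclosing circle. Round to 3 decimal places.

Call the three points A, B, C in the order given.
Side lengths²: AB² = 130, AC² = 65, BC² = 37.
Since AB² = 130 ≥ 65 + 37 = 102, the angle opposite AB is not acute, so the smallest enclosing circle has AB as diameter.
Centre = midpoint of AB = (0.5, 0.5), r² = 130/4 = 32.5.
Diameter = 2r = 2√(32.5) ≈ 11.402.

11.402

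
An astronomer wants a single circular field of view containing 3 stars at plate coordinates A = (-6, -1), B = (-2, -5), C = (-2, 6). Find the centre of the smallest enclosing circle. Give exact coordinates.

(-2, 0.5)

Side lengths²: AB² = 32, AC² = 65, BC² = 121.
Since BC² = 121 ≥ 65 + 32 = 97, the angle opposite BC is not acute, so the smallest enclosing circle has BC as diameter.
Centre = midpoint of BC = (-2, 0.5), r² = 121/4 = 30.25.
Centre = (-2, 0.5).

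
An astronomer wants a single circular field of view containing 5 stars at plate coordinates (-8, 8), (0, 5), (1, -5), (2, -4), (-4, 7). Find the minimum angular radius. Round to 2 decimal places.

7.91

The farthest pair is (-8, 8)–(1, -5) with squared distance 250. The circle on this segment as diameter has centre (-3.5, 1.5) and r² = 250/4 = 62.5.
Check (0, 5): distance² to centre = 24.5 ≤ 62.5, so it lies inside.
All remaining points lie in this disk, and no smaller disk contains both endpoints, so this is the minimum enclosing circle.
r = √(62.5) ≈ 7.91.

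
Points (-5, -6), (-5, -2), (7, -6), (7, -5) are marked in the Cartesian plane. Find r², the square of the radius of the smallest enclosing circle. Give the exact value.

By Welzl's lemma the MEC is supported by two points (diametrically opposite) or three points (on a circumcircle).
The farthest pair is (-5, -2)–(7, -6) with squared distance 160. The circle on this segment as diameter has centre (1, -4) and r² = 160/4 = 40.
Check (-5, -6): distance² to centre = 40 ≤ 40, so it lies inside.
All remaining points lie in this disk, and no smaller disk contains both endpoints, so this is the minimum enclosing circle.

40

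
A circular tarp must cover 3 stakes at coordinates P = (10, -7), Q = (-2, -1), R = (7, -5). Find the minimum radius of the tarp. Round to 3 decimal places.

6.708

Side lengths²: PQ² = 180, PR² = 13, QR² = 97.
Since PQ² = 180 ≥ 97 + 13 = 110, the angle opposite PQ is not acute, so the smallest enclosing circle has PQ as diameter.
Centre = midpoint of PQ = (4, -4), r² = 180/4 = 45.
r = √45 ≈ 6.708.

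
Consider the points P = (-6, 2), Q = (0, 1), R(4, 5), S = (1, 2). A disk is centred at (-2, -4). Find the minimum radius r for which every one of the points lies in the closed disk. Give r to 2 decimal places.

The required radius is the distance from (-2, -4) to the farthest point.
Squared distances: 52, 29, 117, 45.
Maximum is 117, attained at R.
r = √117 ≈ 10.82.

10.82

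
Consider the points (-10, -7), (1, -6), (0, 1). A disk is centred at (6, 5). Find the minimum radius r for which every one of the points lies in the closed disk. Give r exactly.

20

The required radius is the distance from (6, 5) to the farthest point.
Squared distances: 400, 146, 52.
Maximum is 400, attained at (-10, -7).
r = √400 = 20.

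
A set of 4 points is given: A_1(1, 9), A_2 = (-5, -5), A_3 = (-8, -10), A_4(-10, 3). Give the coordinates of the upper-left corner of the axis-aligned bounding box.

(-10, 9)

x-range [-10, 1], y-range [-10, 9].
The upper-left corner is (-10, 9).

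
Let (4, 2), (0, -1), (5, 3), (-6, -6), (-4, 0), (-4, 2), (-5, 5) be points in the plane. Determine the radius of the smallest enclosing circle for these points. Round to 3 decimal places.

By Welzl's lemma the MEC is supported by two points (diametrically opposite) or three points (on a circumcircle).
The minimum enclosing circle is determined by three boundary points: (5, 3), (-6, -6), (-5, 5).
Their circumcentre is (-55/56, -51/56) with r² = 80093/1568.
The farthest remaining point (4, 2) is at distance² 52205/1568 ≤ 80093/1568.
r = √(80093/1568) ≈ 7.147.

7.147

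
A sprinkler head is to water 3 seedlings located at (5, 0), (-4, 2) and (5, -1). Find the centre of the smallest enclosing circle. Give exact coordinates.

Call the three points A, B, C in the order given.
Side lengths²: AB² = 85, AC² = 1, BC² = 90.
Since BC² = 90 ≥ 85 + 1 = 86, the angle opposite BC is not acute, so the smallest enclosing circle has BC as diameter.
Centre = midpoint of BC = (0.5, 0.5), r² = 90/4 = 22.5.
Centre = (0.5, 0.5).

(0.5, 0.5)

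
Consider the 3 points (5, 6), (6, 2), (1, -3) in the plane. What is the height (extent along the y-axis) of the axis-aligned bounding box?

max y = 6, min y = -3, so height = 9.

9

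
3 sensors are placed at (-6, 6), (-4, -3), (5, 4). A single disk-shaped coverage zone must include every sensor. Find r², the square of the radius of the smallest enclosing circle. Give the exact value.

Call the three points A, B, C in the order given.
Side lengths²: AB² = 85, AC² = 125, BC² = 130.
Since BC² = 130 < 125 + 85 = 210, the triangle is acute, so the smallest enclosing circle is the circumcircle.
Circumcentre = (-37/38, 91/38), r² = 27625/722.

27625/722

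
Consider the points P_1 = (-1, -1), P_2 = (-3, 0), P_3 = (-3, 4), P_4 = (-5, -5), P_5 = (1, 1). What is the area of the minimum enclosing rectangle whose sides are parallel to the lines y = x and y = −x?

In coordinates u = x + y, v = x − y the rectangle is axis-aligned; the map (x,y)→(u,v) scales areas by 2.
u-values: -2, -3, 1, -10, 2; range = 2 − (-10) = 12.
v-values: 0, -3, -7, 0, 0; range = 0 − (-7) = 7.
Area = (12 × 7) / 2 = 42.

42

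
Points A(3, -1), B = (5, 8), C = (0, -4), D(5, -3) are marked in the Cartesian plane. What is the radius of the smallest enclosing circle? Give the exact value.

6.5

The minimum enclosing circle of a finite set is fixed by two of the points (as a diameter) or three (as a circumcircle).
The farthest pair is B–C with squared distance 169. The circle on this segment as diameter has centre (2.5, 2) and r² = 169/4 = 42.25.
Check A: distance² to centre = 9.25 ≤ 42.25, so it lies inside.
All remaining points lie in this disk, and no smaller disk contains both endpoints, so this is the minimum enclosing circle.
r = √(42.25) = 6.5.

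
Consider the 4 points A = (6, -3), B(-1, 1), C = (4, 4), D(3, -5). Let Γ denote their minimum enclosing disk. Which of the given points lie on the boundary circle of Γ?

B, C, D

By Welzl's lemma the MEC is supported by two points (diametrically opposite) or three points (on a circumcircle).
The minimum enclosing circle is determined by three boundary points: B, C, D.
Their circumcentre is (23/7, -10/21) with r² = 9061/441.
The farthest remaining point A is at distance² 6058/441 ≤ 9061/441.
The points at distance exactly r from the centre are B, C, D — 3 points.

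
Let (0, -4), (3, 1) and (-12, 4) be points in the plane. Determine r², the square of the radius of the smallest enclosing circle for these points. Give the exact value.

Call the three points A, B, C in the order given.
Side lengths²: AB² = 34, AC² = 208, BC² = 234.
Since BC² = 234 < 208 + 34 = 242, the triangle is acute, so the smallest enclosing circle is the circumcircle.
Circumcentre = (-32/7, 15/7), r² = 2873/49.

2873/49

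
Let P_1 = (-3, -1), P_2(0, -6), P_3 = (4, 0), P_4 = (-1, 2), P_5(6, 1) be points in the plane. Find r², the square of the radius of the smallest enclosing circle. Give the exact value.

425/18

The minimum enclosing circle is determined by three boundary points: P_1, P_2, P_5.
Their circumcentre is (11/6, -1.5) with r² = 425/18.
The farthest remaining point P_4 is at distance² 365/18 ≤ 425/18.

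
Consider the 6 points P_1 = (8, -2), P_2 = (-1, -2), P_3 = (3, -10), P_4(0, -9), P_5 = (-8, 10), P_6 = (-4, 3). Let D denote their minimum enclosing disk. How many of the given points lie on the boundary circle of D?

2

By Welzl's lemma the MEC is supported by two points (diametrically opposite) or three points (on a circumcircle).
The farthest pair is P_3–P_5 with squared distance 521. The circle on this segment as diameter has centre (-2.5, 0) and r² = 521/4 = 130.25.
Check P_1: distance² to centre = 114.25 ≤ 130.25, so it lies inside.
All remaining points lie in this disk, and no smaller disk contains both endpoints, so this is the minimum enclosing circle.
The points at distance exactly r from the centre are P_3, P_5 — 2 points.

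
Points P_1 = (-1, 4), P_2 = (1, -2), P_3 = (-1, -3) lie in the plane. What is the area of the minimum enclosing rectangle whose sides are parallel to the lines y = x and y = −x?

28

In coordinates u = x + y, v = x − y the rectangle is axis-aligned; the map (x,y)→(u,v) scales areas by 2.
u-values: 3, -1, -4; range = 3 − (-4) = 7.
v-values: -5, 3, 2; range = 3 − (-5) = 8.
Area = (7 × 8) / 2 = 28.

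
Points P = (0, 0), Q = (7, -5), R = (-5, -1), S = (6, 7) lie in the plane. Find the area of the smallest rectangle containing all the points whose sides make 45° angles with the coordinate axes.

152

In coordinates u = x + y, v = x − y the rectangle is axis-aligned; the map (x,y)→(u,v) scales areas by 2.
u-values: 0, 2, -6, 13; range = 13 − (-6) = 19.
v-values: 0, 12, -4, -1; range = 12 − (-4) = 16.
Area = (19 × 16) / 2 = 152.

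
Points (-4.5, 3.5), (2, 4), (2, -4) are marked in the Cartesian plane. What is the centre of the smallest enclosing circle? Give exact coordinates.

(-25/26, 0)

Call the three points A, B, C in the order given.
Side lengths²: AB² = 42.5, AC² = 98.5, BC² = 64.
Since AC² = 98.5 < 64 + 42.5 = 106.5, the triangle is acute, so the smallest enclosing circle is the circumcircle.
Circumcentre = (-25/26, 0), r² = 16745/676.
Centre = (-25/26, 0).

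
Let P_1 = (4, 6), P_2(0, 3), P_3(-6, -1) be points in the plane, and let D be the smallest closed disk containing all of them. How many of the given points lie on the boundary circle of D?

Side lengths²: P_1P_2² = 25, P_1P_3² = 149, P_2P_3² = 52.
Since P_1P_3² = 149 ≥ 52 + 25 = 77, the angle opposite P_1P_3 is not acute, so the smallest enclosing circle has P_1P_3 as diameter.
Centre = midpoint of P_1P_3 = (-1, 2.5), r² = 149/4 = 37.25.
The points at distance exactly r from the centre are P_1, P_3 — 2 points.

2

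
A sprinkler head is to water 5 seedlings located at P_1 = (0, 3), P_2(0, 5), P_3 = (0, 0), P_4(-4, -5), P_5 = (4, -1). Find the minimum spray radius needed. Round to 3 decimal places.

By Welzl's lemma the MEC is supported by two points (diametrically opposite) or three points (on a circumcircle).
The minimum enclosing circle is determined by three boundary points: P_2, P_4, P_5.
Their circumcentre is (-1.375, -0.25) with r² = 29.453125.
The farthest remaining point P_1 is at distance² 12.453125 ≤ 29.453125.
r = √(29.453125) ≈ 5.427.

5.427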